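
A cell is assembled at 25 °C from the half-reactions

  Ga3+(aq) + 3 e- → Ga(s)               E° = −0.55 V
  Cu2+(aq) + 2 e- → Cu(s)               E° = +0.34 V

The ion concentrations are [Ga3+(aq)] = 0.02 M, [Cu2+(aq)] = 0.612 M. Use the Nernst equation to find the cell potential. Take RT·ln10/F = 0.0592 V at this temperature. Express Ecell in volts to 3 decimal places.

+0.917 V

The Cu²⁺/Cu couple has the more positive E°, so it is the cathode; Ga³⁺/Ga is the anode.
E°cell = +0.34 − (−0.55) = +0.89 V, with n = 6 electrons transferred.
The balanced reaction is 3 Cu2+(aq) + 2 Ga(s) → 3 Cu(s) + 2 Ga3+(aq), so Q = [Ga3+(aq)]^2 / [Cu2+(aq)]^3 = 0.00175 and log Q = −2.758.
Applying E = E° − (RT ln10/nF)·log Q gives +0.89 − (0.0592/6)(−2.758) = +0.917 V.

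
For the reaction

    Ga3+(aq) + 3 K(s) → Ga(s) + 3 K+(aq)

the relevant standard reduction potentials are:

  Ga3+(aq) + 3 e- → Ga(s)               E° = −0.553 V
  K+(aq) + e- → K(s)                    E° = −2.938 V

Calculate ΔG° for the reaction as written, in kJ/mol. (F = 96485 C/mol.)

In the reaction as written Ga3+(aq) is reduced, so the Ga³⁺/Ga couple is the cathode and K⁺/K is the anode.
E°cell = −0.553 − (−2.938) = +2.385 V; balancing electrons gives n = 3.
ΔG° = −nFE°cell = −(3)(96485)(+2.385) J/mol = −690 kJ/mol.

−690 kJ/mol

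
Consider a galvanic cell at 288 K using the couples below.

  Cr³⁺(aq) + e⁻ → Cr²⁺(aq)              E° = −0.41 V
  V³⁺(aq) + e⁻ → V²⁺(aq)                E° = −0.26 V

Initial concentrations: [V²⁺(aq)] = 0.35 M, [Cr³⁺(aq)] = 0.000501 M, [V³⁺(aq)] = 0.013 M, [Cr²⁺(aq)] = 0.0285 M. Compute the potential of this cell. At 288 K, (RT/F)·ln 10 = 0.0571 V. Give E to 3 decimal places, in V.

+0.169 V

Since E°(V³⁺/V²⁺) > E°(Cr³⁺/Cr²⁺), V³⁺/V²⁺ serves as the cathode.
E°cell = −0.26 − (−0.41) = +0.15 V, with n = 1 electron transferred.
For the overall reaction V³⁺(aq) + Cr²⁺(aq) → V²⁺(aq) + Cr³⁺(aq), Q = ([V²⁺(aq)]·[Cr³⁺(aq)]) / ([V³⁺(aq)]·[Cr²⁺(aq)]) = 0.473, giving log Q = −0.325.
E = E° − (0.0571/n)·log Q = +0.15 − (0.0571/1)(−0.325) = +0.169 V.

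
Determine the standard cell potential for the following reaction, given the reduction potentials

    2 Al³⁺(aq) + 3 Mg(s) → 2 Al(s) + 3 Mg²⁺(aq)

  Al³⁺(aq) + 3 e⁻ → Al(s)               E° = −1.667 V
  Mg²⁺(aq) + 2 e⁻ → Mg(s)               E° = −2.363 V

In the reaction as written, Al³⁺(aq) is reduced (cathode) and Mg²⁺(aq) is produced by oxidation at the anode.
E°cell = E°(cathode) − E°(anode) = −1.667 − (−2.363) = +0.696 V.

+0.696 V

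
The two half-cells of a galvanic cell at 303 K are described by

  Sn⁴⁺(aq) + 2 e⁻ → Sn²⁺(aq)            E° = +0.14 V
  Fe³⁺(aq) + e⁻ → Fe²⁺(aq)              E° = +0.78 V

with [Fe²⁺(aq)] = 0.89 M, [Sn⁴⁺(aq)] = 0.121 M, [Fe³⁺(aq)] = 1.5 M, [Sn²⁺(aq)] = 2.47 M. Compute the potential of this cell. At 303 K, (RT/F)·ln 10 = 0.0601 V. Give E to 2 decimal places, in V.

+0.69 V

The Fe³⁺/Fe²⁺ couple has the more positive E°, so it is the cathode; Sn⁴⁺/Sn²⁺ is the anode.
The standard potential is +0.78 − (+0.14) = +0.64 V and the balanced reaction transfers n = 2 electrons.
The balanced reaction is 2 Fe³⁺(aq) + Sn²⁺(aq) → 2 Fe²⁺(aq) + Sn⁴⁺(aq), so Q = ([Fe²⁺(aq)]^2·[Sn⁴⁺(aq)]) / ([Fe³⁺(aq)]^2·[Sn²⁺(aq)]) = 0.0172 and log Q = −1.763.
Applying E = E° − (RT ln10/nF)·log Q gives +0.64 − (0.0601/2)(−1.763) = +0.69 V.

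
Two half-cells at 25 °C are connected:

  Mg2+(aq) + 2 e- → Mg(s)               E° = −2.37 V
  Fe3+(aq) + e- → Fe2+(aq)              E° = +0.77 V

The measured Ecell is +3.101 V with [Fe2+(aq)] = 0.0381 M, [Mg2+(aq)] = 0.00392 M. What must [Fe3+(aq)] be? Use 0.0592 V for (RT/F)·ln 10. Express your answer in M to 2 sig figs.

0.00052 M

With Fe³⁺/Fe²⁺ at the cathode and Mg²⁺/Mg at the anode, E°cell = +0.77 − (−2.37) = +3.14 V (n = 2).
Since E = E° − (0.0592/n)·log Q, log Q = n(E° − E)/0.0592 = 1.318.
For 2 Fe3+(aq) + Mg(s) → 2 Fe2+(aq) + Mg2+(aq), the reaction quotient is Q = ([Fe2+(aq)]^2·[Mg2+(aq)]) / [Fe3+(aq)]^2.
Solving for the unknown gives log [Fe3+(aq)] = −3.281, so [Fe3+(aq)] ≈ 0.00052 M.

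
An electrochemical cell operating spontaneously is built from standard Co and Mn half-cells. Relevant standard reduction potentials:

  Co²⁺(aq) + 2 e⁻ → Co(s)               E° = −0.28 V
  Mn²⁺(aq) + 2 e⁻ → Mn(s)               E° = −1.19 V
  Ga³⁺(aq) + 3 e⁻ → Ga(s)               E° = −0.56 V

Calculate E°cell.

Of the two couples in this cell, the one with the more positive reduction potential is reduced at the cathode: here that is Co²⁺/Co (−0.28 V); Mn²⁺/Mn (−1.19 V) is the anode.
E°cell = E°(cathode) − E°(anode) = −0.28 − (−1.19) = +0.91 V.

+0.91 V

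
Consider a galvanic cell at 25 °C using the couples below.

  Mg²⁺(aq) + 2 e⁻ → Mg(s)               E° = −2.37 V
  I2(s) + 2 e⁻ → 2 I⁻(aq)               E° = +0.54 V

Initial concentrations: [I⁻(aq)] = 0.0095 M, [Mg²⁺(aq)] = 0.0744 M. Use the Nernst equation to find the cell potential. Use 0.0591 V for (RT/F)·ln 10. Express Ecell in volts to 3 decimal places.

The I₂/I⁻ couple has the more positive E°, so it is the cathode; Mg²⁺/Mg is the anode.
The standard potential is +0.54 − (−2.37) = +2.91 V and the balanced reaction transfers n = 2 electrons.
For the overall reaction I2(s) + Mg(s) → 2 I⁻(aq) + Mg²⁺(aq), Q = [I⁻(aq)]^2·[Mg²⁺(aq)] = 6.71×10^−6, giving log Q = −5.173.
E = E° − (0.0591/n)·log Q = +2.91 − (0.0591/2)(−5.173) = +3.063 V.

+3.063 V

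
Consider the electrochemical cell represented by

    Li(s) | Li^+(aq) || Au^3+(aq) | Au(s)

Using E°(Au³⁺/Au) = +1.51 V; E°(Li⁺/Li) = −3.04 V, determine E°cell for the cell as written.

By convention the left-hand electrode in cell notation is the anode (oxidation) and the right-hand electrode is the cathode (reduction).
E°cell = E°(right) − E°(left) = +1.51 − (−3.04) = +4.55 V.

+4.55 V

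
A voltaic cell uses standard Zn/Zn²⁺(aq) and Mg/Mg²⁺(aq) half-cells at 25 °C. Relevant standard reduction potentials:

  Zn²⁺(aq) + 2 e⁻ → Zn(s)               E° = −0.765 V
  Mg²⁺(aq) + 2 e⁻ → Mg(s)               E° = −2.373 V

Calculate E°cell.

+1.608 V

Of the two couples in this cell, the one with the more positive reduction potential is reduced at the cathode: here that is Zn²⁺/Zn (−0.765 V); Mg²⁺/Mg (−2.373 V) is the anode.
E°cell = E°(cathode) − E°(anode) = −0.765 − (−2.373) = +1.608 V.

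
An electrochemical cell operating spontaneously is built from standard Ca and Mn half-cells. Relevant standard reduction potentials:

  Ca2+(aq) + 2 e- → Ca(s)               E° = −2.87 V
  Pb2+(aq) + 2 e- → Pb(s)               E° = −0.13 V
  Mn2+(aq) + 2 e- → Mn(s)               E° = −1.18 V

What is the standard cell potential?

The Mn²⁺/Mn couple has the higher E°, so Mn ion is reduced (cathode) and Ca is oxidized (anode).
E°cell = E°(cathode) − E°(anode) = −1.18 − (−2.87) = +1.69 V.

+1.69 V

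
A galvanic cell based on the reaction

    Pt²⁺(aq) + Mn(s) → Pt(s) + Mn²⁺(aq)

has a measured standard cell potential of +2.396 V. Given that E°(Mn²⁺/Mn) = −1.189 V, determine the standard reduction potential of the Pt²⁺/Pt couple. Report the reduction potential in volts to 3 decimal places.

In the reaction as written the Pt²⁺/Pt couple is reduced (cathode) and Mn²⁺/Mn is oxidized (anode), so E°cell = E°(Pt²⁺/Pt) − E°(Mn²⁺/Mn).
E°(Pt²⁺/Pt) = E°cell + E°(anode) = +2.396 + (−1.189) = +1.207 V.

+1.207 V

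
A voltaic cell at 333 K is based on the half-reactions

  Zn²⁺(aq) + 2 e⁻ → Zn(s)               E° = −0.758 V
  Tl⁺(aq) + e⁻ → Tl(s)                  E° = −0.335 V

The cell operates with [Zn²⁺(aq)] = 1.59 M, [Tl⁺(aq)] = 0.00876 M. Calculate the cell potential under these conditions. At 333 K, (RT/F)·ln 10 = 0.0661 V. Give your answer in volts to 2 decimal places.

The Tl⁺/Tl couple has the more positive E°, so it is the cathode; Zn²⁺/Zn is the anode.
E°cell = −0.335 − (−0.758) = +0.423 V, with n = 2 electrons transferred.
For the overall reaction 2 Tl⁺(aq) + Zn(s) → 2 Tl(s) + Zn²⁺(aq), Q = [Zn²⁺(aq)] / [Tl⁺(aq)]^2 = 2.07×10^4, giving log Q = 4.316.
E = E° − (0.0661/n)·log Q = +0.423 − (0.0661/2)(4.316) = +0.28 V.

+0.28 V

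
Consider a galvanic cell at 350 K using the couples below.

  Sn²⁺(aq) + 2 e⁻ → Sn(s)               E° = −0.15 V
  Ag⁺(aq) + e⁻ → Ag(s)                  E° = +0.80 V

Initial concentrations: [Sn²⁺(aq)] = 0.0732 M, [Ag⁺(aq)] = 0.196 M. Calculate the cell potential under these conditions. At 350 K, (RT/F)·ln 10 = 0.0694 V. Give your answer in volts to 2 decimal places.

Ag⁺/Ag is reduced (cathode, E° = +0.80 V) and Sn²⁺/Sn is oxidized (anode).
The standard potential is +0.80 − (−0.15) = +0.95 V and the balanced reaction transfers n = 2 electrons.
For the overall reaction 2 Ag⁺(aq) + Sn(s) → 2 Ag(s) + Sn²⁺(aq), Q = [Sn²⁺(aq)] / [Ag⁺(aq)]^2 = 1.91, giving log Q = 0.280.
E = E° − (0.0694/n)·log Q = +0.95 − (0.0694/2)(0.280) = +0.94 V.

+0.94 V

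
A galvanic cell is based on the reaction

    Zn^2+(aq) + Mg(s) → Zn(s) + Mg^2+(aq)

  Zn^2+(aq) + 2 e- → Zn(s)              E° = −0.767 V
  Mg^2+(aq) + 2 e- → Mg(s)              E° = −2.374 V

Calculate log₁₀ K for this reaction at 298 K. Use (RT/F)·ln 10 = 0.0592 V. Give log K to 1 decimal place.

log K = 54.3

The Zn²⁺/Zn couple is reduced (cathode); E°cell = −0.767 − (−2.374) = +1.607 V with n = 2.
At equilibrium E = 0, so log K = nE°cell / 0.0592 = (2)(+1.607) / 0.0592 = 54.3.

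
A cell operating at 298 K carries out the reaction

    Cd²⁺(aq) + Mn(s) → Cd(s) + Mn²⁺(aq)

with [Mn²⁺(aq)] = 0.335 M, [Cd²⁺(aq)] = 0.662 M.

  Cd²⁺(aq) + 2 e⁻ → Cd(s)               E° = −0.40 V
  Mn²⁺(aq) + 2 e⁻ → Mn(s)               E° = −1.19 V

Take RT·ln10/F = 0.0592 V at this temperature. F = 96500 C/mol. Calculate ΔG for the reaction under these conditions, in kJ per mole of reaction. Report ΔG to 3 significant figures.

−154 kJ/mol

With Cd²⁺/Cd reduced at the cathode, E°cell = −0.40 − (−1.19) = +0.79 V and n = 2.
The reaction quotient is [Mn²⁺(aq)] / [Cd²⁺(aq)] = 0.506; by Nernst, E = +0.79 − (0.0592/2)(−0.296) = +0.7988 V.
Then ΔG = −nFE = −2 × 96500 × +0.7988 J/mol = −154 kJ/mol.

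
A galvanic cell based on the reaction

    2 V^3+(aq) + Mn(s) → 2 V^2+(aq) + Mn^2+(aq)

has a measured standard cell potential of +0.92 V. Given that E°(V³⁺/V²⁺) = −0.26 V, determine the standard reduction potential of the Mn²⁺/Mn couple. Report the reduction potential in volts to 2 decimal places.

−1.18 V

In the reaction as written the V³⁺/V²⁺ couple is reduced (cathode) and Mn²⁺/Mn is oxidized (anode), so E°cell = E°(V³⁺/V²⁺) − E°(Mn²⁺/Mn).
E°(Mn²⁺/Mn) = E°(cathode) − E°cell = −0.26 − (+0.92) = −1.18 V.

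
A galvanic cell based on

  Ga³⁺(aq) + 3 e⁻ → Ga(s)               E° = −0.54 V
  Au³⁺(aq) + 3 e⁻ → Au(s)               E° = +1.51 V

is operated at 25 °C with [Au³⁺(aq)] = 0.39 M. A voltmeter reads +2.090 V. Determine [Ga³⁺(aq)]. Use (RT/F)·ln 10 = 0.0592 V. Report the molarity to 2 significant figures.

0.0037 M

With Au³⁺/Au at the cathode and Ga³⁺/Ga at the anode, E°cell = +1.51 − (−0.54) = +2.05 V (n = 3).
From the Nernst equation, log Q = n(E° − E)/0.0592 = 3·(+2.05 − (+2.090))/0.0592 = −2.027.
Balancing electrons gives Au³⁺(aq) + Ga(s) → Au(s) + Ga³⁺(aq); thus Q = [Ga³⁺(aq)] / [Au³⁺(aq)].
Substituting the known concentrations and solving, log [Ga³⁺(aq)] = −2.436 and [Ga³⁺(aq)] = 0.0037 M.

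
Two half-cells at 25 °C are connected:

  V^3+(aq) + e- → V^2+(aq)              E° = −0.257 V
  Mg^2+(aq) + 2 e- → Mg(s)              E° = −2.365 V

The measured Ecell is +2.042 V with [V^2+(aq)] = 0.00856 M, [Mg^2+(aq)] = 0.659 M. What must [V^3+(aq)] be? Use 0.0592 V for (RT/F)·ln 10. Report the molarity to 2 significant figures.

V³⁺/V²⁺ is the cathode (higher E°); E°cell = −0.257 − (−2.365) = +2.108 V with n = 2.
Since E = E° − (0.0592/n)·log Q, log Q = n(E° − E)/0.0592 = 2.230.
For 2 V^3+(aq) + Mg(s) → 2 V^2+(aq) + Mg^2+(aq), the reaction quotient is Q = ([V^2+(aq)]^2·[Mg^2+(aq)]) / [V^3+(aq)]^2.
Substituting the known concentrations and solving, log [V^3+(aq)] = −3.273 and [V^3+(aq)] = 0.00053 M.

0.00053 M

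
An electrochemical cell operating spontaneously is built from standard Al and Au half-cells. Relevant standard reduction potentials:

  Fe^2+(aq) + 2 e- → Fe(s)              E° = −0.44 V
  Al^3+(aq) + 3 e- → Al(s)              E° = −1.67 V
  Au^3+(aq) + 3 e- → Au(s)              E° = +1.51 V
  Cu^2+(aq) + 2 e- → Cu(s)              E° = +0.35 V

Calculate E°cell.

+3.18 V

The Au³⁺/Au couple has the higher E°, so Au ion is reduced (cathode) and Al is oxidized (anode).
E°cell = E°(cathode) − E°(anode) = +1.51 − (−1.67) = +3.18 V.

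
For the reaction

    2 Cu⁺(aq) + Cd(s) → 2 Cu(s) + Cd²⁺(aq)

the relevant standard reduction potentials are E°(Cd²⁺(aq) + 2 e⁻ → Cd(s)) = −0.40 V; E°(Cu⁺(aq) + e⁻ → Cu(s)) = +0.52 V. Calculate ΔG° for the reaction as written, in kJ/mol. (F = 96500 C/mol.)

In the reaction as written Cu⁺(aq) is reduced, so the Cu⁺/Cu couple is the cathode and Cd²⁺/Cd is the anode.
E°cell = +0.52 − (−0.40) = +0.92 V; balancing electrons gives n = 2.
ΔG° = −nFE°cell = −(2)(96500)(+0.92) J/mol = −178 kJ/mol.

−178 kJ/mol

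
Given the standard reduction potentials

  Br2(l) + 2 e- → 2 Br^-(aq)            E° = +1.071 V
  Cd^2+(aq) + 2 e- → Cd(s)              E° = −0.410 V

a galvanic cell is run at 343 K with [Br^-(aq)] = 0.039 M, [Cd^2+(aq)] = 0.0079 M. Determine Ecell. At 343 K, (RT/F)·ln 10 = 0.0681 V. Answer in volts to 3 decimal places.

Br₂/Br⁻ is reduced (cathode, E° = +1.071 V) and Cd²⁺/Cd is oxidized (anode).
The standard potential is +1.071 − (−0.410) = +1.481 V and the balanced reaction transfers n = 2 electrons.
For the overall reaction Br2(l) + Cd(s) → 2 Br^-(aq) + Cd^2+(aq), Q = [Br^-(aq)]^2·[Cd^2+(aq)] = 1.2×10^−5, giving log Q = −4.920.
E = E° − (0.0681/n)·log Q = +1.481 − (0.0681/2)(−4.920) = +1.649 V.

+1.649 V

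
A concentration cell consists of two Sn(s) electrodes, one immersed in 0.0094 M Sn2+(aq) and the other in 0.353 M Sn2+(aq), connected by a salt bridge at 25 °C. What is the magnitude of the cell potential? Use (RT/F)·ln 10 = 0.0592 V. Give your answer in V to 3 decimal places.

For a concentration cell E°cell = 0, since both electrodes use the same couple.
The compartment with the higher Sn2+(aq) concentration (0.353 M) acts as the cathode; ions are reduced there and produced at the dilute (0.0094 M) anode.
With n = 2, Ecell = −(0.0592/2)·log([dilute]/[conc]) = −(0.0592/2)·log(0.0094/0.353) = +0.047 V.

0.047 V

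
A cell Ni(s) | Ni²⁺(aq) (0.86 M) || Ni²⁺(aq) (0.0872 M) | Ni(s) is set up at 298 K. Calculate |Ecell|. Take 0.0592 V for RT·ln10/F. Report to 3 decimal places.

For a concentration cell E°cell = 0, since both electrodes use the same couple.
The compartment with the higher Ni²⁺(aq) concentration (0.86 M) acts as the cathode; ions are reduced there and produced at the dilute (0.0872 M) anode.
With n = 2, Ecell = −(0.0592/2)·log([dilute]/[conc]) = −(0.0592/2)·log(0.0872/0.86) = +0.029 V.

0.029 V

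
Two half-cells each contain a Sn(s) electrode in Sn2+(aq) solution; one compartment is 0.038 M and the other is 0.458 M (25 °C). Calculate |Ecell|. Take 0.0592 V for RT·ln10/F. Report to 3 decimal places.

0.032 V

For a concentration cell E°cell = 0, since both electrodes use the same couple.
The compartment with the higher Sn2+(aq) concentration (0.458 M) acts as the cathode; ions are reduced there and produced at the dilute (0.038 M) anode.
With n = 2, Ecell = −(0.0592/2)·log([dilute]/[conc]) = −(0.0592/2)·log(0.038/0.458) = +0.032 V.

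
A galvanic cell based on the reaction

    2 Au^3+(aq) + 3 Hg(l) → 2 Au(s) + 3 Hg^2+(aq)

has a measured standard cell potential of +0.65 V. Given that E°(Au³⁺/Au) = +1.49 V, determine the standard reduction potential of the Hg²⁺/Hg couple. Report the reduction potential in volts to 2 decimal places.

In the reaction as written the Au³⁺/Au couple is reduced (cathode) and Hg²⁺/Hg is oxidized (anode), so E°cell = E°(Au³⁺/Au) − E°(Hg²⁺/Hg).
E°(Hg²⁺/Hg) = E°(cathode) − E°cell = +1.49 − (+0.65) = +0.84 V.

+0.84 V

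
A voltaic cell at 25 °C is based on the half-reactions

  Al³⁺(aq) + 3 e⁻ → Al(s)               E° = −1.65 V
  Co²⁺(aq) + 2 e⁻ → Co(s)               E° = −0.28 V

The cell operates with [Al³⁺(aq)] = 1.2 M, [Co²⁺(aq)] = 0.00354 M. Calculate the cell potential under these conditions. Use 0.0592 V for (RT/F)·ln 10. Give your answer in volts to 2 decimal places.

Co²⁺/Co is reduced (cathode, E° = −0.28 V) and Al³⁺/Al is oxidized (anode).
E°cell = E°cat − E°an = −0.28 − (−1.65) = +1.37 V; n = 6.
For the overall reaction 3 Co²⁺(aq) + 2 Al(s) → 3 Co(s) + 2 Al³⁺(aq), Q = [Al³⁺(aq)]^2 / [Co²⁺(aq)]^3 = 3.25×10^7, giving log Q = 7.511.
Applying E = E° − (RT ln10/nF)·log Q gives +1.37 − (0.0592/6)(7.511) = +1.30 V.

+1.30 V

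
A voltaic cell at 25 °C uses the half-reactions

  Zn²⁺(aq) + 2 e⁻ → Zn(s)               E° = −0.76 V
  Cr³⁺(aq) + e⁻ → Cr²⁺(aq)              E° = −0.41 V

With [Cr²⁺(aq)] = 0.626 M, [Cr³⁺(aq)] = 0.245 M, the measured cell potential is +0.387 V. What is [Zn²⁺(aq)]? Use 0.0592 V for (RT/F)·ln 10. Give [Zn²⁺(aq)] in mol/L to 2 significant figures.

Cr³⁺/Cr²⁺ is the cathode (higher E°); E°cell = −0.41 − (−0.76) = +0.35 V with n = 2.
Rearranging E = E° − (0.0592/n)·log Q gives log Q = 2(+0.35 − (+0.387))/0.0592 = −1.250.
Balancing electrons gives 2 Cr³⁺(aq) + Zn(s) → 2 Cr²⁺(aq) + Zn²⁺(aq); thus Q = ([Cr²⁺(aq)]^2·[Zn²⁺(aq)]) / [Cr³⁺(aq)]^2.
Isolating [Zn²⁺(aq)] in Q = 10^{−1.250} yields log [Zn²⁺(aq)] = −2.065, i.e. 0.0086 M.

0.0086 M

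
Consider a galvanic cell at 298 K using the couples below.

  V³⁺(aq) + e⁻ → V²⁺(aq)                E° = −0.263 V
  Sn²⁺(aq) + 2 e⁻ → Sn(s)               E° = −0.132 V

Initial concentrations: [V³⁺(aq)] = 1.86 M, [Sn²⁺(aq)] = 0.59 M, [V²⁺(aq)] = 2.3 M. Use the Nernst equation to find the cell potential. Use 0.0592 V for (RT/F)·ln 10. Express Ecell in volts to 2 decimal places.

The Sn²⁺/Sn couple has the more positive E°, so it is the cathode; V³⁺/V²⁺ is the anode.
E°cell = E°cat − E°an = −0.132 − (−0.263) = +0.131 V; n = 2.
The balanced reaction is Sn²⁺(aq) + 2 V²⁺(aq) → Sn(s) + 2 V³⁺(aq), so Q = [V³⁺(aq)]^2 / ([Sn²⁺(aq)]·[V²⁺(aq)]^2) = 1.11 and log Q = 0.045.
E = E° − (0.0592/n)·log Q = +0.131 − (0.0592/2)(0.045) = +0.13 V.

+0.13 V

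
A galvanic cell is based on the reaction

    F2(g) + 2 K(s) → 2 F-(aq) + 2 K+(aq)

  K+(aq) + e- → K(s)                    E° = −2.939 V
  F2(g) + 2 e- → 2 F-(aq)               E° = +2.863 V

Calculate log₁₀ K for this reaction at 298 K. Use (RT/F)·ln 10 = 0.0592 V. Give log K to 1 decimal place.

log K = 196.0

The F₂/F⁻ couple is reduced (cathode); E°cell = +2.863 − (−2.939) = +5.802 V with n = 2.
At equilibrium E = 0, so log K = nE°cell / 0.0592 = (2)(+5.802) / 0.0592 = 196.0.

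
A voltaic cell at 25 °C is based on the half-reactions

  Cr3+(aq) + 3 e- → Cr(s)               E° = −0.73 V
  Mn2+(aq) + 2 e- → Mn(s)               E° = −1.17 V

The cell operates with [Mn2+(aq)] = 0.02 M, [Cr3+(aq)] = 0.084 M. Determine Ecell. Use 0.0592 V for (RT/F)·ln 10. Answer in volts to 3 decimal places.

+0.469 V

The Cr³⁺/Cr couple has the more positive E°, so it is the cathode; Mn²⁺/Mn is the anode.
E°cell = −0.73 − (−1.17) = +0.44 V, with n = 6 electrons transferred.
For the overall reaction 2 Cr3+(aq) + 3 Mn(s) → 2 Cr(s) + 3 Mn2+(aq), Q = [Mn2+(aq)]^3 / [Cr3+(aq)]^2 = 0.00113, giving log Q = −2.945.
By the Nernst equation, E = +0.44 − (0.0592/6)·(−2.945) = +0.469 V.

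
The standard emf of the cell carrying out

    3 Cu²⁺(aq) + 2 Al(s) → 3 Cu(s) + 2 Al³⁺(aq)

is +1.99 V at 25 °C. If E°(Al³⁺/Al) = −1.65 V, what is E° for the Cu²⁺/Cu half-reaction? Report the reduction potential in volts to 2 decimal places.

In the reaction as written the Cu²⁺/Cu couple is reduced (cathode) and Al³⁺/Al is oxidized (anode), so E°cell = E°(Cu²⁺/Cu) − E°(Al³⁺/Al).
E°(Cu²⁺/Cu) = E°cell + E°(anode) = +1.99 + (−1.65) = +0.34 V.

+0.34 V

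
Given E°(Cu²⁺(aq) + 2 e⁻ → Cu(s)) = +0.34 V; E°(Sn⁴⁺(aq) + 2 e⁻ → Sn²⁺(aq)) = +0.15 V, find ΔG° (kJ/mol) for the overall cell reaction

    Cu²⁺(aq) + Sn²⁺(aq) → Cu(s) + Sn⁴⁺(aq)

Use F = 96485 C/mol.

In the reaction as written Cu²⁺(aq) is reduced, so the Cu²⁺/Cu couple is the cathode and Sn⁴⁺/Sn²⁺ is the anode.
E°cell = +0.34 − (+0.15) = +0.19 V; balancing electrons gives n = 2.
ΔG° = −nFE°cell = −(2)(96485)(+0.19) J/mol = −36.7 kJ/mol.

−36.7 kJ/mol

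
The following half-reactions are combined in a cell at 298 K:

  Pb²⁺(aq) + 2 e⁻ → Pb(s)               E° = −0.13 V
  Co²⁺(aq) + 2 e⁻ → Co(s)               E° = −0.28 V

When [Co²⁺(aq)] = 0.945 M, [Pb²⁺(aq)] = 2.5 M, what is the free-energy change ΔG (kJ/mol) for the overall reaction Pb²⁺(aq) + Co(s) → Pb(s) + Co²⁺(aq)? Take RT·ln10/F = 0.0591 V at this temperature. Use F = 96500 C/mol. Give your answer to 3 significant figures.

With Pb²⁺/Pb reduced at the cathode, E°cell = −0.13 − (−0.28) = +0.15 V and n = 2.
The reaction quotient is [Co²⁺(aq)] / [Pb²⁺(aq)] = 0.378; by Nernst, E = +0.15 − (0.0591/2)(−0.423) = +0.1625 V.
Then ΔG = −nFE = −2 × 96500 × +0.1625 J/mol = −31.4 kJ/mol.

−31.4 kJ/mol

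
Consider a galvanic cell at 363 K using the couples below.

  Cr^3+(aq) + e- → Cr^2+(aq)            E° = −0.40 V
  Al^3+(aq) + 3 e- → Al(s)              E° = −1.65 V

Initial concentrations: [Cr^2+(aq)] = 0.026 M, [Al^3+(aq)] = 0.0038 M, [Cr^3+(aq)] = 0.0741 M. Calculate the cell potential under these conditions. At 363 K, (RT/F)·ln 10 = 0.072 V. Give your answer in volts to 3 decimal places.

The Cr³⁺/Cr²⁺ couple has the more positive E°, so it is the cathode; Al³⁺/Al is the anode.
E°cell = −0.40 − (−1.65) = +1.25 V, with n = 3 electrons transferred.
For the overall reaction 3 Cr^3+(aq) + Al(s) → 3 Cr^2+(aq) + Al^3+(aq), Q = ([Cr^2+(aq)]^3·[Al^3+(aq)]) / [Cr^3+(aq)]^3 = 0.000164, giving log Q = −3.785.
By the Nernst equation, E = +1.25 − (0.072/3)·(−3.785) = +1.341 V.

+1.341 V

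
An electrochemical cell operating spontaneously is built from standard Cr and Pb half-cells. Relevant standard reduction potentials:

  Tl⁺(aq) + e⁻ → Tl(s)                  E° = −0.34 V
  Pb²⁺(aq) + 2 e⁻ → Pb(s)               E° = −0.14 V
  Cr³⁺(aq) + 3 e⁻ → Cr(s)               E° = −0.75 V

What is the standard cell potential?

Of the two couples in this cell, the one with the more positive reduction potential is reduced at the cathode: here that is Pb²⁺/Pb (−0.14 V); Cr³⁺/Cr (−0.75 V) is the anode.
E°cell = E°(cathode) − E°(anode) = −0.14 − (−0.75) = +0.61 V.

+0.61 V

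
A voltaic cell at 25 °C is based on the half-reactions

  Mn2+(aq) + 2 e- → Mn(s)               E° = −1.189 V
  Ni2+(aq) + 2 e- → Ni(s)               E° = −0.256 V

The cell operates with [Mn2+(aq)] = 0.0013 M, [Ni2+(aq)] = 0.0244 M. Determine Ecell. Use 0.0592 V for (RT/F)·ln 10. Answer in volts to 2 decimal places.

Ni²⁺/Ni is reduced (cathode, E° = −0.256 V) and Mn²⁺/Mn is oxidized (anode).
The standard potential is −0.256 − (−1.189) = +0.933 V and the balanced reaction transfers n = 2 electrons.
Balancing gives Ni2+(aq) + Mn(s) → Ni(s) + Mn2+(aq); hence Q = [Mn2+(aq)] / [Ni2+(aq)] = 0.0533 (log Q = −1.273).
Applying E = E° − (RT ln10/nF)·log Q gives +0.933 − (0.0592/2)(−1.273) = +0.97 V.

+0.97 V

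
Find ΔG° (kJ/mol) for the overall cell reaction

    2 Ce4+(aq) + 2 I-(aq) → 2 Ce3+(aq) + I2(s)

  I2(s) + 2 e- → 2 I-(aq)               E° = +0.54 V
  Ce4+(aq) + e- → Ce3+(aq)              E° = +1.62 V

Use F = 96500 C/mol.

In the reaction as written Ce4+(aq) is reduced, so the Ce⁴⁺/Ce³⁺ couple is the cathode and I₂/I⁻ is the anode.
E°cell = +1.62 − (+0.54) = +1.08 V; balancing electrons gives n = 2.
ΔG° = −nFE°cell = −(2)(96500)(+1.08) J/mol = −208 kJ/mol.

−208 kJ/mol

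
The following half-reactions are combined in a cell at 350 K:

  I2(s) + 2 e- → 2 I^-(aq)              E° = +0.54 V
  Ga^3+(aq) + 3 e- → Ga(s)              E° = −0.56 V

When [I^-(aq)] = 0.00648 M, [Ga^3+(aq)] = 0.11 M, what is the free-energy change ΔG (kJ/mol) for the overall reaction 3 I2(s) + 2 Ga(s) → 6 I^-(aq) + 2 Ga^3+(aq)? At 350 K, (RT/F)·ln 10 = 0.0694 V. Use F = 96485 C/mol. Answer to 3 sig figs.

E°cell = +0.54 − (−0.56) = +1.10 V; the balanced reaction transfers n = 6 electrons.
The reaction quotient is [I^-(aq)]^6·[Ga^3+(aq)]^2 = 8.96×10^−16; by Nernst, E = +1.10 − (0.0694/6)(−15.048) = +1.2741 V.
Then ΔG = −nFE = −6 × 96485 × +1.2741 J/mol = −738 kJ/mol.

−738 kJ/mol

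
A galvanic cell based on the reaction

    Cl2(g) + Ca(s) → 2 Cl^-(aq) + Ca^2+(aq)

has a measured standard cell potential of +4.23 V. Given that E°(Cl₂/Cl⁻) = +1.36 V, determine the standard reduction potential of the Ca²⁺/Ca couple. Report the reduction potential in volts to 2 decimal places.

−2.87 V

In the reaction as written the Cl₂/Cl⁻ couple is reduced (cathode) and Ca²⁺/Ca is oxidized (anode), so E°cell = E°(Cl₂/Cl⁻) − E°(Ca²⁺/Ca).
E°(Ca²⁺/Ca) = E°(cathode) − E°cell = +1.36 − (+4.23) = −2.87 V.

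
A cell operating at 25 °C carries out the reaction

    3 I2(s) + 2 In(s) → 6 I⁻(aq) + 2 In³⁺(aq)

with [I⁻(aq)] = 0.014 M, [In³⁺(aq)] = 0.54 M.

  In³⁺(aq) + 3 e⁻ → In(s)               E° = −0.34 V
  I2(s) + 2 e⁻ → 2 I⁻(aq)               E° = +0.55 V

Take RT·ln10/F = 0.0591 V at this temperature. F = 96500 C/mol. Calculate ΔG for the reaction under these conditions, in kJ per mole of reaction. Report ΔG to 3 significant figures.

The standard cell potential is +0.55 − (−0.34) = +0.89 V, with n = 6 electrons in the balanced equation.
The reaction quotient is [I⁻(aq)]^6·[In³⁺(aq)]^2 = 2.2×10^−12; by Nernst, E = +0.89 − (0.0591/6)(−11.658) = +1.0048 V.
Finally ΔG = −nFE = −(6)(96500 C/mol)(+1.0048 V) = −582 kJ/mol.

−582 kJ/mol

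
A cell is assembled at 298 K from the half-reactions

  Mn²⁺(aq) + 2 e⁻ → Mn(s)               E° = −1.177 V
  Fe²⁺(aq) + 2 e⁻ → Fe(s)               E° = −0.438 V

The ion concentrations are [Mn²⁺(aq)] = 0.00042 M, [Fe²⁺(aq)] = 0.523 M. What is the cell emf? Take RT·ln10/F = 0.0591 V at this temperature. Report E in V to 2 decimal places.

The Fe²⁺/Fe couple has the more positive E°, so it is the cathode; Mn²⁺/Mn is the anode.
E°cell = E°cat − E°an = −0.438 − (−1.177) = +0.739 V; n = 2.
The balanced reaction is Fe²⁺(aq) + Mn(s) → Fe(s) + Mn²⁺(aq), so Q = [Mn²⁺(aq)] / [Fe²⁺(aq)] = 0.000803 and log Q = −3.095.
E = E° − (0.0591/n)·log Q = +0.739 − (0.0591/2)(−3.095) = +0.83 V.

+0.83 V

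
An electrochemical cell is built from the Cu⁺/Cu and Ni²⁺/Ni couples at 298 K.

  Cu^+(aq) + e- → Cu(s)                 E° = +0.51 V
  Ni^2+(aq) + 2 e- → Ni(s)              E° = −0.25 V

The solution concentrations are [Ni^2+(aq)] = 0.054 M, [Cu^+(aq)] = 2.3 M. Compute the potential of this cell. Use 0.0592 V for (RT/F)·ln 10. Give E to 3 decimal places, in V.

The Cu⁺/Cu couple has the more positive E°, so it is the cathode; Ni²⁺/Ni is the anode.
E°cell = E°cat − E°an = +0.51 − (−0.25) = +0.76 V; n = 2.
The balanced reaction is 2 Cu^+(aq) + Ni(s) → 2 Cu(s) + Ni^2+(aq), so Q = [Ni^2+(aq)] / [Cu^+(aq)]^2 = 0.0102 and log Q = −1.991.
Applying E = E° − (RT ln10/nF)·log Q gives +0.76 − (0.0592/2)(−1.991) = +0.819 V.

+0.819 V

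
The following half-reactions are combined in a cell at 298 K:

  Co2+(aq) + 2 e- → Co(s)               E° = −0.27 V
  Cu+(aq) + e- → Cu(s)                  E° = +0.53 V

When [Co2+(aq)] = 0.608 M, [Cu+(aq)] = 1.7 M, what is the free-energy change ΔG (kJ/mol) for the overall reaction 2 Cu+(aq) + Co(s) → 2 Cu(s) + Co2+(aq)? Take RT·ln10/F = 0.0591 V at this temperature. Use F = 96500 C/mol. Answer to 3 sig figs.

E°cell = +0.53 − (−0.27) = +0.80 V; the balanced reaction transfers n = 2 electrons.
Q = [Co2+(aq)] / [Cu+(aq)]^2 = 0.21, so log Q = −0.677 and E = +0.80 − (0.0591/2)(−0.677) = +0.8200 V.
Then ΔG = −nFE = −2 × 96500 × +0.8200 J/mol = −158 kJ/mol.

−158 kJ/mol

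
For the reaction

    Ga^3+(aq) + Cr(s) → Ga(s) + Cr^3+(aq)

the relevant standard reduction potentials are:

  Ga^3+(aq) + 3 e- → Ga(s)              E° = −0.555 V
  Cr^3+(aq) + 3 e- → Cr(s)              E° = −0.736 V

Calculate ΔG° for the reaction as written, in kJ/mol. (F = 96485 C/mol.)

In the reaction as written Ga^3+(aq) is reduced, so the Ga³⁺/Ga couple is the cathode and Cr³⁺/Cr is the anode.
E°cell = −0.555 − (−0.736) = +0.181 V; balancing electrons gives n = 3.
ΔG° = −nFE°cell = −(3)(96485)(+0.181) J/mol = −52.4 kJ/mol.

−52.4 kJ/mol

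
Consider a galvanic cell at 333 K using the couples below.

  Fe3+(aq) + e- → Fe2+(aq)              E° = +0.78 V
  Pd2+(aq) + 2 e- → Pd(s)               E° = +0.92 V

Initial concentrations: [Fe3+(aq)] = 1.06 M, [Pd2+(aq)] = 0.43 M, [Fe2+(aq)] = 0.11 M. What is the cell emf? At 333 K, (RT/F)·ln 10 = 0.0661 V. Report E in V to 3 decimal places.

+0.063 V

The Pd²⁺/Pd couple has the more positive E°, so it is the cathode; Fe³⁺/Fe²⁺ is the anode.
E°cell = +0.92 − (+0.78) = +0.14 V, with n = 2 electrons transferred.
For the overall reaction Pd2+(aq) + 2 Fe2+(aq) → Pd(s) + 2 Fe3+(aq), Q = [Fe3+(aq)]^2 / ([Pd2+(aq)]·[Fe2+(aq)]^2) = 216, giving log Q = 2.334.
Applying E = E° − (RT ln10/nF)·log Q gives +0.14 − (0.0661/2)(2.334) = +0.063 V.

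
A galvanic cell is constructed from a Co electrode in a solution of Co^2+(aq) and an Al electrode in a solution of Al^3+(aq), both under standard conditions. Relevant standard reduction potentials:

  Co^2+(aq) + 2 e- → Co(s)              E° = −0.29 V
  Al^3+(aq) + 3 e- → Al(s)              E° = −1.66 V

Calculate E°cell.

+1.37 V

Of the two couples in this cell, the one with the more positive reduction potential is reduced at the cathode: here that is Co²⁺/Co (−0.29 V); Al³⁺/Al (−1.66 V) is the anode.
E°cell = E°(cathode) − E°(anode) = −0.29 − (−1.66) = +1.37 V.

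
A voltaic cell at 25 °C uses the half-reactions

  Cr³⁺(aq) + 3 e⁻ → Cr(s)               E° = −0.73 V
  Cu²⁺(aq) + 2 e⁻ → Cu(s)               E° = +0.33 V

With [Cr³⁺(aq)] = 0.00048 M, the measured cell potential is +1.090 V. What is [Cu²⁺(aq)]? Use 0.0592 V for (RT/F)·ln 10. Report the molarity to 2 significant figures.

Cu²⁺/Cu is the cathode (higher E°); E°cell = +0.33 − (−0.73) = +1.06 V with n = 6.
Since E = E° − (0.0592/n)·log Q, log Q = n(E° − E)/0.0592 = −3.041.
For 3 Cu²⁺(aq) + 2 Cr(s) → 3 Cu(s) + 2 Cr³⁺(aq), the reaction quotient is Q = [Cr³⁺(aq)]^2 / [Cu²⁺(aq)]^3.
Solving for the unknown gives log [Cu²⁺(aq)] = −1.199, so [Cu²⁺(aq)] ≈ 0.063 M.

0.063 M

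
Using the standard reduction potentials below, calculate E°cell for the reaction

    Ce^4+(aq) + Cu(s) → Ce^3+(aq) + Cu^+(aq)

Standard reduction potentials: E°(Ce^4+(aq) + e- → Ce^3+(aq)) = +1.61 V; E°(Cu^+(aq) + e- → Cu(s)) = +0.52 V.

Ce^4+(aq) gains electrons, so the Ce⁴⁺/Ce³⁺ couple is the cathode; the Cu⁺/Cu couple is the anode.
E°cell = E°(cathode) − E°(anode) = +1.61 − (+0.52) = +1.09 V.
The positive value indicates the reaction is spontaneous as written.

+1.09 V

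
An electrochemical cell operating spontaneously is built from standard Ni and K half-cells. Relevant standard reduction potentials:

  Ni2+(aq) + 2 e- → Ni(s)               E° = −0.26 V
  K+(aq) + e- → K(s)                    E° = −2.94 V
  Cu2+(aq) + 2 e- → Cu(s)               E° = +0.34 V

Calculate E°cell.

Of the two couples in this cell, the one with the more positive reduction potential is reduced at the cathode: here that is Ni²⁺/Ni (−0.26 V); K⁺/K (−2.94 V) is the anode.
E°cell = E°(cathode) − E°(anode) = −0.26 − (−2.94) = +2.68 V.

+2.68 V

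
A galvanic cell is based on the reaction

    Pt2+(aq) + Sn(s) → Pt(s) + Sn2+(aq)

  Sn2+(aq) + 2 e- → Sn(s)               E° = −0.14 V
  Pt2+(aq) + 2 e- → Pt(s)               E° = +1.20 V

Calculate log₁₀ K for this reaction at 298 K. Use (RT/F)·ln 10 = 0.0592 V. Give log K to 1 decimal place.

The Pt²⁺/Pt couple is reduced (cathode); E°cell = +1.20 − (−0.14) = +1.34 V with n = 2.
At equilibrium E = 0, so log K = nE°cell / 0.0592 = (2)(+1.34) / 0.0592 = 45.3.

log K = 45.3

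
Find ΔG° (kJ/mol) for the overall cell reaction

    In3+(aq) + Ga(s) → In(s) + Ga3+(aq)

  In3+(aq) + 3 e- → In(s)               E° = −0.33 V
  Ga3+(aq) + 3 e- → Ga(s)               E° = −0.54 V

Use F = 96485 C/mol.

−60.8 kJ/mol

In the reaction as written In3+(aq) is reduced, so the In³⁺/In couple is the cathode and Ga³⁺/Ga is the anode.
E°cell = −0.33 − (−0.54) = +0.21 V; balancing electrons gives n = 3.
ΔG° = −nFE°cell = −(3)(96485)(+0.21) J/mol = −60.8 kJ/mol.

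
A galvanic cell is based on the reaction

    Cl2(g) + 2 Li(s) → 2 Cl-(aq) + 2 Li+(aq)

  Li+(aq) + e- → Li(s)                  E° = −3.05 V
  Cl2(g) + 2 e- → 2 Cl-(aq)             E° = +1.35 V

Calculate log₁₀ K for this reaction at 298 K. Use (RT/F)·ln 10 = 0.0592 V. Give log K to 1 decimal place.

log K = 148.6

The Cl₂/Cl⁻ couple is reduced (cathode); E°cell = +1.35 − (−3.05) = +4.40 V with n = 2.
At equilibrium E = 0, so log K = nE°cell / 0.0592 = (2)(+4.40) / 0.0592 = 148.6.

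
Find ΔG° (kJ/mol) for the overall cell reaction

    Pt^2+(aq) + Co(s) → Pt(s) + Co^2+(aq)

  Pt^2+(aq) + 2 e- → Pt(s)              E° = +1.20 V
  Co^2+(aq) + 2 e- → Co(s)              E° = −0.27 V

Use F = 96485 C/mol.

In the reaction as written Pt^2+(aq) is reduced, so the Pt²⁺/Pt couple is the cathode and Co²⁺/Co is the anode.
E°cell = +1.20 − (−0.27) = +1.47 V; balancing electrons gives n = 2.
ΔG° = −nFE°cell = −(2)(96485)(+1.47) J/mol = −284 kJ/mol.

−284 kJ/mol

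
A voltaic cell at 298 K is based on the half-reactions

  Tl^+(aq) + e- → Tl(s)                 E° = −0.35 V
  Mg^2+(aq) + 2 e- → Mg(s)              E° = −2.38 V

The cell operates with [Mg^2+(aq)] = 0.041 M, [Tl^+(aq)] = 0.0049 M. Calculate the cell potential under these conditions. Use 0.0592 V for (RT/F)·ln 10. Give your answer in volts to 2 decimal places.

The Tl⁺/Tl couple has the more positive E°, so it is the cathode; Mg²⁺/Mg is the anode.
E°cell = −0.35 − (−2.38) = +2.03 V, with n = 2 electrons transferred.
The balanced reaction is 2 Tl^+(aq) + Mg(s) → 2 Tl(s) + Mg^2+(aq), so Q = [Mg^2+(aq)] / [Tl^+(aq)]^2 = 1.71×10^3 and log Q = 3.232.
Applying E = E° − (RT ln10/nF)·log Q gives +2.03 − (0.0592/2)(3.232) = +1.93 V.

+1.93 V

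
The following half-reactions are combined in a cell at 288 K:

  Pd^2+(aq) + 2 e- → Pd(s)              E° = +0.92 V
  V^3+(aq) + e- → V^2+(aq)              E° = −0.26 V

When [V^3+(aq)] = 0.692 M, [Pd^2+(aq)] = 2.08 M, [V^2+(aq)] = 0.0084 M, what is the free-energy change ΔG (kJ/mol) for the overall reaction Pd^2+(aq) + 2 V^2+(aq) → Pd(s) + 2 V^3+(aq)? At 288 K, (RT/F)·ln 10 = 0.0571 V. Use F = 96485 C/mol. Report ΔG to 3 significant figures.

−208 kJ/mol

E°cell = +0.92 − (−0.26) = +1.18 V; the balanced reaction transfers n = 2 electrons.
The reaction quotient is [V^3+(aq)]^2 / ([Pd^2+(aq)]·[V^2+(aq)]^2) = 3.26×10^3; by Nernst, E = +1.18 − (0.0571/2)(3.514) = +1.0797 V.
ΔG = −nFE = −(2)(96485)(+1.0797) J/mol = −208 kJ/mol.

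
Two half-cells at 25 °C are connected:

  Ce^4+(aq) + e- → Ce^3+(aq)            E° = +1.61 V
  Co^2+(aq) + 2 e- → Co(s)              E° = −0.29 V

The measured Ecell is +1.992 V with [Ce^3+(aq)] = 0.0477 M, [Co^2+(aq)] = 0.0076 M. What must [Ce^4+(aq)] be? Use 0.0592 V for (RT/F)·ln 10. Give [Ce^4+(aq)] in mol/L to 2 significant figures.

With Ce⁴⁺/Ce³⁺ at the cathode and Co²⁺/Co at the anode, E°cell = +1.61 − (−0.29) = +1.90 V (n = 2).
Since E = E° − (0.0592/n)·log Q, log Q = n(E° − E)/0.0592 = −3.108.
Balancing electrons gives 2 Ce^4+(aq) + Co(s) → 2 Ce^3+(aq) + Co^2+(aq); thus Q = ([Ce^3+(aq)]^2·[Co^2+(aq)]) / [Ce^4+(aq)]^2.
Isolating [Ce^4+(aq)] in Q = 10^{−3.108} yields log [Ce^4+(aq)] = −0.827, i.e. 0.15 M.

0.15 M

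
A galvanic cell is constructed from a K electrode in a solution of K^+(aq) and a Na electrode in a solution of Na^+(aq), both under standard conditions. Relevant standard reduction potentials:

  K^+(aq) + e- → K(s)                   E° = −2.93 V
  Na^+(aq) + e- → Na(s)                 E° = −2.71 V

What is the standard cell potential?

Of the two couples in this cell, the one with the more positive reduction potential is reduced at the cathode: here that is Na⁺/Na (−2.71 V); K⁺/K (−2.93 V) is the anode.
E°cell = E°(cathode) − E°(anode) = −2.71 − (−2.93) = +0.22 V.

+0.22 V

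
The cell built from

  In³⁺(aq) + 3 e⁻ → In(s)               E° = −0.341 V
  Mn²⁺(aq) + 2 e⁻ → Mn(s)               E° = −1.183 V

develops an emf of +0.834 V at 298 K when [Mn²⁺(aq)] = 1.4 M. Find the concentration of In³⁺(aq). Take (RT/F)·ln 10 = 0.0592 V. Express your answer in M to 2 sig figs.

0.65 M

With In³⁺/In at the cathode and Mn²⁺/Mn at the anode, E°cell = −0.341 − (−1.183) = +0.842 V (n = 6).
From the Nernst equation, log Q = n(E° − E)/0.0592 = 6·(+0.842 − (+0.834))/0.0592 = 0.811.
For 2 In³⁺(aq) + 3 Mn(s) → 2 In(s) + 3 Mn²⁺(aq), the reaction quotient is Q = [Mn²⁺(aq)]^3 / [In³⁺(aq)]^2.
Solving for the unknown gives log [In³⁺(aq)] = −0.186, so [In³⁺(aq)] ≈ 0.65 M.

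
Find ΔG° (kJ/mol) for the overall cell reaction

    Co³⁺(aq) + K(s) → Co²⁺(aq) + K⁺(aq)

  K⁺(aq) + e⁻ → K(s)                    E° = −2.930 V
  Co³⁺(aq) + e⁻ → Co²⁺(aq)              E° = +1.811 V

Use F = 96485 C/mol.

−457 kJ/mol

In the reaction as written Co³⁺(aq) is reduced, so the Co³⁺/Co²⁺ couple is the cathode and K⁺/K is the anode.
E°cell = +1.811 − (−2.930) = +4.741 V; balancing electrons gives n = 1.
ΔG° = −nFE°cell = −(1)(96485)(+4.741) J/mol = −457 kJ/mol.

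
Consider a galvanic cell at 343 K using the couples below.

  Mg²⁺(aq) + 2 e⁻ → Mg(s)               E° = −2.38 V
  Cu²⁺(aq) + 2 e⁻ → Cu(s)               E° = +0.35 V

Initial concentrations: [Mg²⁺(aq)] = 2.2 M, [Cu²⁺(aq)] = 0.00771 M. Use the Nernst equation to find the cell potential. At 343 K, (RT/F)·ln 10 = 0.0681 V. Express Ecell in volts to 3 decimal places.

Cu²⁺/Cu is reduced (cathode, E° = +0.35 V) and Mg²⁺/Mg is oxidized (anode).
E°cell = E°cat − E°an = +0.35 − (−2.38) = +2.73 V; n = 2.
For the overall reaction Cu²⁺(aq) + Mg(s) → Cu(s) + Mg²⁺(aq), Q = [Mg²⁺(aq)] / [Cu²⁺(aq)] = 285, giving log Q = 2.455.
Applying E = E° − (RT ln10/nF)·log Q gives +2.73 − (0.0681/2)(2.455) = +2.646 V.

+2.646 V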